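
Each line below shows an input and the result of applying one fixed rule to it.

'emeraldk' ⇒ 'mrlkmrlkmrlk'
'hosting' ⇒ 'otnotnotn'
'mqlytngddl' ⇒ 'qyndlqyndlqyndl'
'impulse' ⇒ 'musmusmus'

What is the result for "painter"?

aneaneane

Each output is the input with this applied: keep every other character starting from the second (positions 2nd, 4th, 6th, ...), then write the whole string 3 times in a row.
"painter" → "ane" → "aneaneane".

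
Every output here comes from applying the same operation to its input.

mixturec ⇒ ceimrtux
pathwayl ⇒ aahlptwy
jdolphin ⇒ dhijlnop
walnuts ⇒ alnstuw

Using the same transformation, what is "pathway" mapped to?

Each output is the input with this applied: sort the characters into alphabetical order.
For "pathway" the result is "aahptwy".

aahptwy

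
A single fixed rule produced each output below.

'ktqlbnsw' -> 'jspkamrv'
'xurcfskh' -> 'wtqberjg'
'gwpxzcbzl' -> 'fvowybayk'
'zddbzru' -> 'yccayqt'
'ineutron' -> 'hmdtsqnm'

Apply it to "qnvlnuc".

Each output is the input with this applied: shift every letter 1 place backward in the alphabet (wrapping around).
"qnvlnuc" → "pmukmtb".

pmukmtb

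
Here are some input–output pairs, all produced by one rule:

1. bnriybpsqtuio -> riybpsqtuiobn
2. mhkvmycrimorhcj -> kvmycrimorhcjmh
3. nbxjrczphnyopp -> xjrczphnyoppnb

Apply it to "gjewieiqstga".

ewieiqstgagj

The transformation: move the first 2 characters to the end (rotate left by 2).
On "gjewieiqstga" that produces "ewieiqstgagj".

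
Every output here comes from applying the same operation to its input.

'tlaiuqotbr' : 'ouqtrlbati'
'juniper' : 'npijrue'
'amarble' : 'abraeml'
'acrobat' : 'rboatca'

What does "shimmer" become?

The rule is to take characters alternately from the front and the back (1st, last, 2nd, 2nd-last, ...), then move the last 3 characters to the front (rotate right by 3).
On "shimmer": the first step gives "srheimm", and the second then gives "immsrhe".

immsrhe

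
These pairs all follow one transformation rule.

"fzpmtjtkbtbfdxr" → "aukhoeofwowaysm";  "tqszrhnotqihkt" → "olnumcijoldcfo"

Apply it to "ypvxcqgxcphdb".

Rule — shift every letter 5 places backward in the alphabet (wrapping around).
Applying that to "ypvxcqgxcphdb" gives "tkqsxlbsxkcyw".

tkqsxlbsxkcyw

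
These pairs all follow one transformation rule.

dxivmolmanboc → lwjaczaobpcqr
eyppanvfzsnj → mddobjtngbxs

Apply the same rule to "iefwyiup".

Looking at the pairs, the operation is to move the first character to the end, then shift every letter 12 places backward in the alphabet (wrapping around).
Working it through for "iefwyiup": intermediate "efwyiupi", final "stkmwidw".

stkmwidw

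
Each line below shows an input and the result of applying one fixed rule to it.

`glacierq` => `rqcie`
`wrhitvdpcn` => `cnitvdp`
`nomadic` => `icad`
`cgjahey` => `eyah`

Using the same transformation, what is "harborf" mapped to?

rfbo

The pattern: delete the first 3 characters, then move the last 2 characters to the front (rotate right by 2).
"harborf" → "borf" → "rfbo".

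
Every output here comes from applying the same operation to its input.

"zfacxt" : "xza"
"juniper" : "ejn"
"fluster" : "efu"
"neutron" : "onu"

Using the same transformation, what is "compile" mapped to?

lcm

Looking at the pairs, the operation is to move the last 3 characters to the front (rotate right by 3), then keep every other character starting from the second (positions 2nd, 4th, 6th, ...).
Applying both steps to "compile": "ilecomp", then "lcm".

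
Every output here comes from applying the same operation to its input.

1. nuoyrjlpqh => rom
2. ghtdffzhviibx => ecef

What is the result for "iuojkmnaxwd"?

The transformation: keep one character in every 3, starting at position 2 (positions 2nd, 5th, 8th, ...), then shift every letter 3 places backward in the alphabet (wrapping around).
Applying both steps to "iuojkmnaxwd": "ukad", then "rhxa".

rhxa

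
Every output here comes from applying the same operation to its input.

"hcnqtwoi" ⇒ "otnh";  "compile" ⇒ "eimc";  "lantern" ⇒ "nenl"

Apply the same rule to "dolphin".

nhld

What's happening: keep every other character starting from the first (positions 1st, 3rd, 5th, ...), then reverse the string.
Working it through for "dolphin": intermediate "dlhn", final "nhld".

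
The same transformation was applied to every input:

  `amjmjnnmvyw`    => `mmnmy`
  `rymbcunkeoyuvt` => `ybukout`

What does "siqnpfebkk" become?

What's happening: keep every other character starting from the second (positions 2nd, 4th, 6th, ...).
Applying that to "siqnpfebkk" gives "infbk".

infbk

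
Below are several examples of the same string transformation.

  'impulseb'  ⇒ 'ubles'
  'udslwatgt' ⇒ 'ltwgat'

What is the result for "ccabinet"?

btien

The pattern: delete the first 3 characters, then take characters alternately from the front and the back (1st, last, 2nd, 2nd-last, ...).
Doing the same to "ccabinet": "btien".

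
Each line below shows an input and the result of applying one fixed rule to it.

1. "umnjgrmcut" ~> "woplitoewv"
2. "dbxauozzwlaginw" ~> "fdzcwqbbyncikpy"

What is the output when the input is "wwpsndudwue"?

yyrupfwfywg

Rule — shift every letter 2 places forward in the alphabet (wrapping around).
For "wwpsndudwue" the result is "yyrupfwfywg".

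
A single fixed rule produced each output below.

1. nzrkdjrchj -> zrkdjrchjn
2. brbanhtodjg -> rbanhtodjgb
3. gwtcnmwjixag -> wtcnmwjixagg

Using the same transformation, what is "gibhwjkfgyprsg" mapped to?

Each output is the input with this applied: move the first character to the end.
On "gibhwjkfgyprsg" that produces "ibhwjkfgyprsgg".

ibhwjkfgyprsgg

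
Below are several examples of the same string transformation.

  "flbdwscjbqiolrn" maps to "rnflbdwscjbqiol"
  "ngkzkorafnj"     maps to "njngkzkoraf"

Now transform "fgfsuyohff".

Each output is the input with this applied: move the last 2 characters to the front (rotate right by 2).
On "fgfsuyohff" that produces "fffgfsuyoh".

fffgfsuyoh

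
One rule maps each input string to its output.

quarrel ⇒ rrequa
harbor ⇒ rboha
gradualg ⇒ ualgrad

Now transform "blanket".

What's happening: delete the last character, then move the last 3 characters to the front (rotate right by 3).
Starting from "blanket": after the first operation, "blanke"; after the second, "nkebla".
(Check on "quarrel": → "quarre" → "rrequa" ✓)

nkebla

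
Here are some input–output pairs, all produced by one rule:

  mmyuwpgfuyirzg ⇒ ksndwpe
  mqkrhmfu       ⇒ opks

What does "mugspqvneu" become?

sqols

In each case the input is transformed by: shift every letter 2 places backward in the alphabet (wrapping around), then keep every other character starting from the second (positions 2nd, 4th, 6th, ...).
Starting from "mugspqvneu": after the first operation, "kseqnotlcs"; after the second, "sqols".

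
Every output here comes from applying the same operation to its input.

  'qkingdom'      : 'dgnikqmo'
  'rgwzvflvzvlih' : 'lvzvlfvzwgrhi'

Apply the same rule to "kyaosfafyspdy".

What's happening: move the last 2 characters to the front (rotate right by 2), then reverse the string.
Applying both steps to "kyaosfafyspdy": "dykyaosfafysp", then "psyfafsoaykyd".

psyfafsoaykyd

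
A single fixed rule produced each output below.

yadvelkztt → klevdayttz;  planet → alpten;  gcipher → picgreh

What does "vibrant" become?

In each case the input is transformed by: reverse the string, then move the first 3 characters to the end (rotate left by 3).
Starting from "vibrant": after the first operation, "tnarbiv"; after the second, "rbivtna".
(Check on "gcipher": → "rehpicg" → "picgreh" ✓)

rbivtna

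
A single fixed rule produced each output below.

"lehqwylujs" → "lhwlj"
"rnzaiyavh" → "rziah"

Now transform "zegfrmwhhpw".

In each case the input is transformed by: keep every other character starting from the first (positions 1st, 3rd, 5th, ...).
"zegfrmwhhpw" → "zgrwhw".

zgrwhw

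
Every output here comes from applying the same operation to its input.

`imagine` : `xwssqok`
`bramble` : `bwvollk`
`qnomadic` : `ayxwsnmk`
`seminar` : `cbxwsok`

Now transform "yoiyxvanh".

Each output is the input with this applied: sort the characters into reverse alphabetical order, then shift every letter 10 places forward in the alphabet (wrapping around).
Starting from "yoiyxvanh": after the first operation, "yyxvoniha"; after the second, "iihfyxsrk".

iihfyxsrk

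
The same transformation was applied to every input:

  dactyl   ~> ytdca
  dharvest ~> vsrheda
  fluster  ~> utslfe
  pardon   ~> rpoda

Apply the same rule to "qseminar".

Each output is the input with this applied: delete the last character, then sort the characters into reverse alphabetical order.
Doing the same to "qseminar": "sqnmiea".

sqnmiea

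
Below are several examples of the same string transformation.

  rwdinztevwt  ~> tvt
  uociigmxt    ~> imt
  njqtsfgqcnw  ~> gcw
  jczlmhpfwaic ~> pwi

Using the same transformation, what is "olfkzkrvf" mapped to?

zrf

The pattern: keep every other character starting from the first (positions 1st, 3rd, 5th, ...), then keep only the last 3 characters.
Starting from "olfkzkrvf": after the first operation, "ofzrf"; after the second, "zrf".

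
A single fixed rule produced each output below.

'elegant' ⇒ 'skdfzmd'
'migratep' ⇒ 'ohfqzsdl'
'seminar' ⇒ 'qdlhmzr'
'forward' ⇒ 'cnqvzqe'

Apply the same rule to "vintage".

In each case the input is transformed by: shift every letter 1 place backward in the alphabet (wrapping around), then swap the first and last characters.
Working it through for "vintage": intermediate "uhmszfd", final "dhmszfu".

dhmszfu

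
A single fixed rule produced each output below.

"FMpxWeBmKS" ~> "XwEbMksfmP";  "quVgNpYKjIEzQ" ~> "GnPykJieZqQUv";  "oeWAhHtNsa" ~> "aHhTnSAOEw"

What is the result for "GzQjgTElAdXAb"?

JGteLaDxaBgZq

The transformation: move the first 3 characters to the end (rotate left by 3), then flip the case of every letter.
Applying both steps to "GzQjgTElAdXAb": "jgTElAdXAbGzQ", then "JGteLaDxaBgZq".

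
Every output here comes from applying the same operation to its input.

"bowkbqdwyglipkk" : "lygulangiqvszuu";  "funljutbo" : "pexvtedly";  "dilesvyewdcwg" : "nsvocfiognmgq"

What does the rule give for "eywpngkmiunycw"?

oigzxquwseximg

The pattern: shift every letter 10 places forward in the alphabet (wrapping around).
Doing the same to "eywpngkmiunycw": "oigzxquwseximg".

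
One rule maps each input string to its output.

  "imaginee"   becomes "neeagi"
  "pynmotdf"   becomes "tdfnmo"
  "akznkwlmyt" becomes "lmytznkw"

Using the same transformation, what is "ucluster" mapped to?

The rule is to delete the first 2 characters, then swap the front and back halves of the string.
Working it through for "ucluster": intermediate "luster", final "terlus".

terlus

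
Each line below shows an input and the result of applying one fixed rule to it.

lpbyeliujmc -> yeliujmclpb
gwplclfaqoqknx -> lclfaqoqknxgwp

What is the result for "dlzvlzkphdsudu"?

In each case the input is transformed by: move the first 3 characters to the end (rotate left by 3).
For "dlzvlzkphdsudu" the result is "vlzkphdsududlz".

vlzkphdsududlz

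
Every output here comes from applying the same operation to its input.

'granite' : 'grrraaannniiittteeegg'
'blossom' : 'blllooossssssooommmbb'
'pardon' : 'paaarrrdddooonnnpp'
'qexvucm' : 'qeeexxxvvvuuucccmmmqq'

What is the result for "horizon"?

hooorrriiizzzooonnnhh

The pattern: repeat every character 3 times, then move the first 2 characters to the end (rotate left by 2).
On "horizon": the first step gives "hhhooorrriiizzzooonnn", and the second then gives "hooorrriiizzzooonnnhh".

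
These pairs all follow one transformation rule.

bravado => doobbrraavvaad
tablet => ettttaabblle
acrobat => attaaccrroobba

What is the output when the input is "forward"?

Looking at the pairs, the operation is to double every character, then move the last 3 characters to the front (rotate right by 3).
Starting from "forward": after the first operation, "ffoorrwwaarrdd"; after the second, "rddffoorrwwaar".

rddffoorrwwaar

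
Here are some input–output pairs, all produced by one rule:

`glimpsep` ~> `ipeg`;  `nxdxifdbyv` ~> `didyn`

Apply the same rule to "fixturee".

Rule — move the first 2 characters to the end (rotate left by 2), then keep every other character starting from the first (positions 1st, 3rd, 5th, ...).
For "fixturee", step one produces "xtureefi"; step two turns that into "xuef".

xuef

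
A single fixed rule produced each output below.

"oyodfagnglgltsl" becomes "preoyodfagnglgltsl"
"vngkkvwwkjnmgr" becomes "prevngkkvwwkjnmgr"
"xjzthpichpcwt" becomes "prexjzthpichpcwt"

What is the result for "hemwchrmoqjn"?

prehemwchrmoqjn

What's happening: prepend "pre".
So "hemwchrmoqjn" becomes "prehemwchrmoqjn".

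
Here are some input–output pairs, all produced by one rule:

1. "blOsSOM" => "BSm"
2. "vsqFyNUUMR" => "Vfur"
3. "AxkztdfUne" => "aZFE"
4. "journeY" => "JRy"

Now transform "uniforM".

The pattern: keep one character in every 3, starting at position 1 (positions 1st, 4th, 7th, ...), then flip the case of every letter.
Applying both steps to "uniforM": "ufM", then "UFm".
(Check on "vsqFyNUUMR": → "vFUR" → "Vfur" ✓)

UFm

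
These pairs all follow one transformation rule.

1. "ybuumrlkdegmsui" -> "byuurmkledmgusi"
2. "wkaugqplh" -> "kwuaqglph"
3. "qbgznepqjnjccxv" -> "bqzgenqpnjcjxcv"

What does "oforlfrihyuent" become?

forofliryheutn

Rule — swap each adjacent pair of characters (1↔2, 3↔4, ...).
For "oforlfrihyuent" the result is "forofliryheutn".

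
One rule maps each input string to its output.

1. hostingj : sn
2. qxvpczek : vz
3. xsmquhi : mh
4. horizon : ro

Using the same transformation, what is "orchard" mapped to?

cr

Each output is the input with this applied: keep one character in every 3, starting at position 3 (positions 3rd, 6th, 9th, ...).
For "orchard" the result is "cr".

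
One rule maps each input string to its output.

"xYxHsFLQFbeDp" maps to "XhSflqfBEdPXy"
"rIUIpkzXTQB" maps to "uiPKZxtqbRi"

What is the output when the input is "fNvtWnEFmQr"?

The transformation: move the first 2 characters to the end (rotate left by 2), then flip the case of every letter.
On "fNvtWnEFmQr": the first step gives "vtWnEFmQrfN", and the second then gives "VTwNefMqRFn".

VTwNefMqRFn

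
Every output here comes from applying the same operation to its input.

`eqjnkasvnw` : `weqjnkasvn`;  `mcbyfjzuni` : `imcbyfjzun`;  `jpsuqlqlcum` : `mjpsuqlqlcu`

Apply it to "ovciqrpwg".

The transformation: move the last character to the front.
"ovciqrpwg" → "govciqrpw".

govciqrpw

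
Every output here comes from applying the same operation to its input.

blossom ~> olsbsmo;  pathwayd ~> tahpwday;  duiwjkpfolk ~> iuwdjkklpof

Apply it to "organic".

graonci

The transformation: move the first 2 characters to the end (rotate left by 2), then take characters alternately from the front and the back (1st, last, 2nd, 2nd-last, ...).
"organic" → "graonci".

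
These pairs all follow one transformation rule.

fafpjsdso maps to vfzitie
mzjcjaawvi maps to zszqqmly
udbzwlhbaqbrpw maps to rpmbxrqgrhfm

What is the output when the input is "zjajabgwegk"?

The transformation: shift every letter 10 places backward in the alphabet (wrapping around), then delete the first 2 characters.
Applying both steps to "zjajabgwegk": "pzqzqrwmuwa", then "qzqrwmuwa".
(Check on "fafpjsdso": → "vqvfzitie" → "vfzitie" ✓)

qzqrwmuwa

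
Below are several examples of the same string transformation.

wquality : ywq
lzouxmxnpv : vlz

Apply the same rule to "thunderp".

pth

Each output is the input with this applied: move the last character to the front, then keep only the first 3 characters.
On "thunderp": the first step gives "pthunder", and the second then gives "pth".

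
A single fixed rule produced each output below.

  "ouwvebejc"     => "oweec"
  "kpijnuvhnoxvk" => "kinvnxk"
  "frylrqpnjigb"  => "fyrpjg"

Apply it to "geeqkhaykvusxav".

In each case the input is transformed by: keep every other character starting from the first (positions 1st, 3rd, 5th, ...).
"geeqkhaykvusxav" → "gekakuxv".

gekakuxv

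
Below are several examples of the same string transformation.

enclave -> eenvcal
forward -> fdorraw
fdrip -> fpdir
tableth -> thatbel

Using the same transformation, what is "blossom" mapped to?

The rule is to take characters alternately from the front and the back (1st, last, 2nd, 2nd-last, ...).
So "blossom" becomes "bmlooss".

bmlooss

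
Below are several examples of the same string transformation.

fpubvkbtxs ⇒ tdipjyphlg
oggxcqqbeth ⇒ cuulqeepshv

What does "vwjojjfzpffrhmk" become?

Looking at the pairs, the operation is to shift every letter 12 places backward in the alphabet (wrapping around).
So "vwjojjfzpffrhmk" becomes "jkxcxxtndttfvay".

jkxcxxtndttfvay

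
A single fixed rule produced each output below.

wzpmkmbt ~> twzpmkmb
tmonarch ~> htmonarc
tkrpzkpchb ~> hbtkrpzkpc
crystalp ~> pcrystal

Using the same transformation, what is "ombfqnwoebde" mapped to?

What's happening: move the first 3 characters to the end (rotate left by 3), then swap the front and back halves of the string.
Doing the same to "ombfqnwoebde": "bdeombfqnwoe".

bdeombfqnwoe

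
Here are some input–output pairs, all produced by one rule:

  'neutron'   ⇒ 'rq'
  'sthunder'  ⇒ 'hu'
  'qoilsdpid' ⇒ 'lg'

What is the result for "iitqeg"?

hj

What's happening: shift every letter 3 places forward in the alphabet (wrapping around), then keep only the last 2 characters.
"iitqeg" → "llwthj" → "hj".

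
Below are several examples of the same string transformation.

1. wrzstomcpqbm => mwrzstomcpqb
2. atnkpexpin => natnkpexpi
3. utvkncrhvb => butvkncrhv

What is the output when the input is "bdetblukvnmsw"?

Each output is the input with this applied: move the last character to the front.
On "bdetblukvnmsw" that produces "wbdetblukvnms".

wbdetblukvnms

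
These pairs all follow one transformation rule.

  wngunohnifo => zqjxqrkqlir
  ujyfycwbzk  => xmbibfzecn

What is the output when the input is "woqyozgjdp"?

The rule is to shift every letter 3 places forward in the alphabet (wrapping around).
"woqyozgjdp" → "zrtbrcjmgs".

zrtbrcjmgs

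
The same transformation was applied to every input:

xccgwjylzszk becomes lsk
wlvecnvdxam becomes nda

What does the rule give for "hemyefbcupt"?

fcp

In each case the input is transformed by: keep every other character starting from the second (positions 2nd, 4th, 6th, ...), then keep only the last 3 characters.
For "hemyefbcupt", step one produces "eyfcp"; step two turns that into "fcp".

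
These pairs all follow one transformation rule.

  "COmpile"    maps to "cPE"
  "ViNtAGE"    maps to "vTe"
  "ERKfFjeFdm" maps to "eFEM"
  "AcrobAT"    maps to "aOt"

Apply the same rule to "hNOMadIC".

The pattern: keep one character in every 3, starting at position 1 (positions 1st, 4th, 7th, ...), then flip the case of every letter.
"hNOMadIC" → "Hmi".

Hmi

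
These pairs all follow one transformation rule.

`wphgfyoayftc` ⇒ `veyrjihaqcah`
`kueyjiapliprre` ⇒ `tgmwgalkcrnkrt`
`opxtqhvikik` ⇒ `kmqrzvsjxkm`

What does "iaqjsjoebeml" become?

onkcslulqgdg

The transformation: shift every letter 2 places forward in the alphabet (wrapping around), then move the last 2 characters to the front (rotate right by 2).
On "iaqjsjoebeml": the first step gives "kcslulqgdgon", and the second then gives "onkcslulqgdg".
(Check on "kueyjiapliprre": → "mwgalkcrnkrttg" → "tgmwgalkcrnkrt" ✓)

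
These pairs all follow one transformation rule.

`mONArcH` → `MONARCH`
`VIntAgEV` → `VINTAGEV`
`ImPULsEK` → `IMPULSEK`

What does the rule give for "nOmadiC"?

The pattern: convert every letter to uppercase.
So "nOmadiC" becomes "NOMADIC".

NOMADIC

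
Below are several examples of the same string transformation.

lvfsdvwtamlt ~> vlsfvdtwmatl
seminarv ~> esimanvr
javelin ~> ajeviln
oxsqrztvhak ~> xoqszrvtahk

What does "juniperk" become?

ujinepkr

Looking at the pairs, the operation is to swap each adjacent pair of characters (1↔2, 3↔4, ...).
"juniperk" → "ujinepkr".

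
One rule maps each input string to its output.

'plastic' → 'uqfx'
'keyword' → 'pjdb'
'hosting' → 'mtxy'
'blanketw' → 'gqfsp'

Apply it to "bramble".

Rule — delete the last 3 characters, then shift every letter 5 places forward in the alphabet (wrapping around).
"bramble" → "bram" → "gwfr".

gwfr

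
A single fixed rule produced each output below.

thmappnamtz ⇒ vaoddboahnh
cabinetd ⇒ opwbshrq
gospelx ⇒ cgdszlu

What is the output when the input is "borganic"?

Each output is the input with this applied: move the first character to the end, then shift every letter 12 places backward in the alphabet (wrapping around).
For "borganic", step one produces "organicb"; step two turns that into "cfuobwqp".

cfuobwqp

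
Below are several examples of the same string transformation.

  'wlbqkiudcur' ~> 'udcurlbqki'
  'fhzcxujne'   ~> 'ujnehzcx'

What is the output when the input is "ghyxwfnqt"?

fnqthyxw

What's happening: delete the first character, then swap the front and back halves of the string.
Applying that to "ghyxwfnqt" gives "fnqthyxw".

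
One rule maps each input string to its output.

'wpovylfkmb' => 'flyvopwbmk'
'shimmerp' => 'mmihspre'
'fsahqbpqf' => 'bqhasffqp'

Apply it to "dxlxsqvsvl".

The transformation: reverse the string, then move the first 3 characters to the end (rotate left by 3).
Applying both steps to "dxlxsqvsvl": "lvsvqsxlxd", then "vqsxlxdlvs".
(Check on "shimmerp": → "premmihs" → "mmihspre" ✓)

vqsxlxdlvs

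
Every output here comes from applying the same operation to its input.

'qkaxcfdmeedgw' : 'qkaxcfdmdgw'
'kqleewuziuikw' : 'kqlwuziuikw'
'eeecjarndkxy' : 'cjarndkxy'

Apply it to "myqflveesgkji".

myqflvsgkji

Each output is the input with this applied: remove every "e".
On "myqflveesgkji" that produces "myqflvsgkji".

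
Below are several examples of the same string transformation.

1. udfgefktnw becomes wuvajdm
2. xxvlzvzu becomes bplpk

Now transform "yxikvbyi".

alroy

The rule is to shift every letter 10 places backward in the alphabet (wrapping around), then delete the first 3 characters.
For "yxikvbyi", step one produces "onyalroy"; step two turns that into "alroy".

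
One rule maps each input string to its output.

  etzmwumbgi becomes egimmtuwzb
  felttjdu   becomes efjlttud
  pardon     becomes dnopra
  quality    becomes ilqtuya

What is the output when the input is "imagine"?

egiimna

Rule — sort the characters into alphabetical order, then move the first character to the end.
"imagine" → "aegiimn" → "egiimna".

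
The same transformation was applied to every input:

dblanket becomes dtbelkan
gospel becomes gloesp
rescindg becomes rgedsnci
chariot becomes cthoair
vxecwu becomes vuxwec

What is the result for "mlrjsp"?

mplsrj

Looking at the pairs, the operation is to take characters alternately from the front and the back (1st, last, 2nd, 2nd-last, ...).
Doing the same to "mlrjsp": "mplsrj".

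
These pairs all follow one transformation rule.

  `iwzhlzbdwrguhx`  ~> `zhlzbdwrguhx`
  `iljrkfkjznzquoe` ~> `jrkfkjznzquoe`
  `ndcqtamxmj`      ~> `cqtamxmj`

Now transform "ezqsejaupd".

qsejaupd

The pattern: delete the first 2 characters.
Applying that to "ezqsejaupd" gives "qsejaupd".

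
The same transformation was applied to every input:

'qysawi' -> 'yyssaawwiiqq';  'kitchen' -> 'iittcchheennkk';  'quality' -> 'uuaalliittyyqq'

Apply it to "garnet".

aarrnneettgg

The pattern: move the first character to the end, then double every character.
Doing the same to "garnet": "aarrnneettgg".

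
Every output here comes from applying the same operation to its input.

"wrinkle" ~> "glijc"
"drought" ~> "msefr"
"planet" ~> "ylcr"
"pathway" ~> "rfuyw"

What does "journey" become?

splcw

The rule is to delete the first 2 characters, then shift every letter 2 places backward in the alphabet (wrapping around).
On "journey": the first step gives "urney", and the second then gives "splcw".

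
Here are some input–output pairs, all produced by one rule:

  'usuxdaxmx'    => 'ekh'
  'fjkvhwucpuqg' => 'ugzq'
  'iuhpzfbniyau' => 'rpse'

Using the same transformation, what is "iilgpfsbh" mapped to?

In each case the input is transformed by: keep one character in every 3, starting at position 3 (positions 3rd, 6th, 9th, ...), then shift every letter 10 places forward in the alphabet (wrapping around).
So "iilgpfsbh" becomes "vpr".
(Check on "usuxdaxmx": → "uax" → "ekh" ✓)

vpr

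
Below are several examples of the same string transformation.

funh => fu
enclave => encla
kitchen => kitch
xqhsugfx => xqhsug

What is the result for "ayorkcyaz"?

ayorkcy

Each output is the input with this applied: delete the last 2 characters.
On "ayorkcyaz" that produces "ayorkcy".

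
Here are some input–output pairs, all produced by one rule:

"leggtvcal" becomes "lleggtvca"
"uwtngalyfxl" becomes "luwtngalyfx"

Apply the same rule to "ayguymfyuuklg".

What's happening: move the last character to the front.
Doing the same to "ayguymfyuuklg": "gayguymfyuukl".

gayguymfyuukl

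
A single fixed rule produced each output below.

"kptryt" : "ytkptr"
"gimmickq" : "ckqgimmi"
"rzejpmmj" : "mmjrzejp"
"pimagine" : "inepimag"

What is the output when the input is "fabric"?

icfabr

Rule — swap the front and back halves of the string, then move the first character to the end.
So "fabric" becomes "icfabr".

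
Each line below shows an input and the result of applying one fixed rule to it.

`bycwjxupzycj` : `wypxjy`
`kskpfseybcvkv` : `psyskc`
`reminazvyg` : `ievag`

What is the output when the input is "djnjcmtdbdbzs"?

jjdmzd

In each case the input is transformed by: keep every other character starting from the second (positions 2nd, 4th, 6th, ...), then swap each adjacent pair of characters (1↔2, 3↔4, ...).
Applying both steps to "djnjcmtdbdbzs": "jjmddz", then "jjdmzd".
(Check on "kskpfseybcvkv": → "spsyck" → "psyskc" ✓)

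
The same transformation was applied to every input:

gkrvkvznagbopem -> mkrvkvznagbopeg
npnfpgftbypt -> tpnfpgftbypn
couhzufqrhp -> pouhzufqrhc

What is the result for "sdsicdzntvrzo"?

What's happening: swap the first and last characters.
On "sdsicdzntvrzo" that produces "odsicdzntvrzs".

odsicdzntvrzs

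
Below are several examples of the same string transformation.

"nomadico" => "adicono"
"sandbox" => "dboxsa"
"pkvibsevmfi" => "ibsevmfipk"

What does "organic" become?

The transformation: move the first 2 characters to the end (rotate left by 2), then delete the first character.
Working it through for "organic": intermediate "ganicor", final "anicor".

anicor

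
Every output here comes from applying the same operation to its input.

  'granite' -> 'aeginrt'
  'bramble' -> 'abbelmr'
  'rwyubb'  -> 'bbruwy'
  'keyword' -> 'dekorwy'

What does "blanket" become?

abeklnt

Each output is the input with this applied: sort the characters into alphabetical order.
For "blanket" the result is "abeklnt".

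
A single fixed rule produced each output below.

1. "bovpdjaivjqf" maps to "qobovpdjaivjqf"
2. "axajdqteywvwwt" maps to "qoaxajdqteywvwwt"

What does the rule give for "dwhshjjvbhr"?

Looking at the pairs, the operation is to prepend "qo".
Doing the same to "dwhshjjvbhr": "qodwhshjjvbhr".

qodwhshjjvbhr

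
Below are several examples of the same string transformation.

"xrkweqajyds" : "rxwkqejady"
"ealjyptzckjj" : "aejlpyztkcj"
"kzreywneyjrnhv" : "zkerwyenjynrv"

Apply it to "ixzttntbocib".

xitzntbtcob

The transformation: swap each adjacent pair of characters (1↔2, 3↔4, ...), then delete the last character.
Applying both steps to "ixzttntbocib": "xitzntbtcobi", then "xitzntbtcob".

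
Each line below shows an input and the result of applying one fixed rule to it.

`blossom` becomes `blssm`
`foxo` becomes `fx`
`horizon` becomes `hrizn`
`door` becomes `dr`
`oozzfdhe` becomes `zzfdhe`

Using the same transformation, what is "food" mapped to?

The pattern: remove every "o".
On "food" that produces "fd".

fd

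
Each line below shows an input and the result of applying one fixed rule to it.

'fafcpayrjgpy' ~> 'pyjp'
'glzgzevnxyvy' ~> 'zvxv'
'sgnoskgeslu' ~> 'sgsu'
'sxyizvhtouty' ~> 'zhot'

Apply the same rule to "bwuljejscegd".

What's happening: keep every other character starting from the first (positions 1st, 3rd, 5th, ...), then keep only the last 4 characters.
Working it through for "bwuljejscegd": intermediate "bujjcg", final "jjcg".

jjcg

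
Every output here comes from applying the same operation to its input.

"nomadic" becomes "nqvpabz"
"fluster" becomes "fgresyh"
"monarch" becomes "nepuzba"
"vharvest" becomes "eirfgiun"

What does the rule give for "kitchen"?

In each case the input is transformed by: shift every letter 13 places forward in the alphabet (wrapping around) — i.e. ROT13, then move the first 3 characters to the end (rotate left by 3).
Working it through for "kitchen": intermediate "xvgpura", final "puraxvg".

puraxvg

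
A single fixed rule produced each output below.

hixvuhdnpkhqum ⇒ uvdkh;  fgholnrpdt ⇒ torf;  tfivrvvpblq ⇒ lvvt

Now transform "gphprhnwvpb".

ppng

What's happening: keep one character in every 3, starting at position 1 (positions 1st, 4th, 7th, ...), then swap the first and last characters.
Doing the same to "gphprhnwvpb": "ppng".
(Check on "hixvuhdnpkhqum": → "hvdku" → "uvdkh" ✓)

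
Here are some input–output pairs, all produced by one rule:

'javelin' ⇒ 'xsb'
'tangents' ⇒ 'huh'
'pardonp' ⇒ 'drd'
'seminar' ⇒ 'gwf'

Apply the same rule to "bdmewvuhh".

psi

The pattern: shift every letter 12 places backward in the alphabet (wrapping around), then keep one character in every 3, starting at position 1 (positions 1st, 4th, 7th, ...).
For "bdmewvuhh", step one produces "praskjivv"; step two turns that into "psi".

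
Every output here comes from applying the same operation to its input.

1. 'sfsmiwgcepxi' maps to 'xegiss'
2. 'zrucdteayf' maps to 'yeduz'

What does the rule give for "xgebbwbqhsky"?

Rule — keep every other character starting from the first (positions 1st, 3rd, 5th, ...), then reverse the string.
"xgebbwbqhsky" → "xebbhk" → "khbbex".

khbbex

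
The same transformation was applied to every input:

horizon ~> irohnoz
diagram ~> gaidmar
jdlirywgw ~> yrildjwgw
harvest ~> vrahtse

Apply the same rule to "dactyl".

cadlyt

The transformation: move the last 3 characters to the front (rotate right by 3), then reverse the string.
Working it through for "dactyl": intermediate "tyldac", final "cadlyt".
(Check on "horizon": → "zonhori" → "irohnoz" ✓)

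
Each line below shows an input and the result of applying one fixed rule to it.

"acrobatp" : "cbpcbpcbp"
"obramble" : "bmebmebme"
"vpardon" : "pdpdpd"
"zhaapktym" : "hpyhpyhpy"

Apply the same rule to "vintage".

The rule is to keep one character in every 3, starting at position 2 (positions 2nd, 5th, 8th, ...), then write the whole string 3 times in a row.
Starting from "vintage": after the first operation, "ia"; after the second, "iaiaia".
(Check on "zhaapktym": → "hpy" → "hpyhpyhpy" ✓)

iaiaia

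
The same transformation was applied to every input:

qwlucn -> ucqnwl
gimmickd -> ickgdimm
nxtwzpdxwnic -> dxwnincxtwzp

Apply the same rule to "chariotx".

Rule — swap the first and last characters, then swap the front and back halves of the string.
On "chariotx": the first step gives "xhariotc", and the second then gives "iotcxhar".

iotcxhar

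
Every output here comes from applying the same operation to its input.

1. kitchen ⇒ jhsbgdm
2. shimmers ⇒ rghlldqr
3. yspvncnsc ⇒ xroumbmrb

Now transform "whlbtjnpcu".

In each case the input is transformed by: shift every letter 1 place backward in the alphabet (wrapping around).
Applying that to "whlbtjnpcu" gives "vgkasimobt".

vgkasimobt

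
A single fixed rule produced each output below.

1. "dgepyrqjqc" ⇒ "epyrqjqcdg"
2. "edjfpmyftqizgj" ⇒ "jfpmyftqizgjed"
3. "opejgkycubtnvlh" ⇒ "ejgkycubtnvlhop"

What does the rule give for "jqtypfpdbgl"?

typfpdbgljq

Each output is the input with this applied: move the first 2 characters to the end (rotate left by 2).
So "jqtypfpdbgl" becomes "typfpdbgljq".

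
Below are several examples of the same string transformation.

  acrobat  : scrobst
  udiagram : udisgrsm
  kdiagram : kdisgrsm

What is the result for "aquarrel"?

squsrrel

Looking at the pairs, the operation is to replace every "a" with "s".
For "aquarrel" the result is "squsrrel".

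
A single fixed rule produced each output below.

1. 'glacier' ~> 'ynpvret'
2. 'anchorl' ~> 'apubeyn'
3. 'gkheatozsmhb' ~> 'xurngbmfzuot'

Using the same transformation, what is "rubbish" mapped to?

hoovfue

The rule is to shift every letter 13 places forward in the alphabet (wrapping around) — i.e. ROT13, then move the first character to the end.
"rubbish" → "ehoovfu" → "hoovfue".
(Check on "glacier": → "tynpvre" → "ynpvret" ✓)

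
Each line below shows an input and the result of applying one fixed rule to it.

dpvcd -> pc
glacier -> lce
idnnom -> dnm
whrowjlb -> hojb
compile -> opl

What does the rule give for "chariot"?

In each case the input is transformed by: keep every other character starting from the second (positions 2nd, 4th, 6th, ...).
On "chariot" that produces "hro".

hro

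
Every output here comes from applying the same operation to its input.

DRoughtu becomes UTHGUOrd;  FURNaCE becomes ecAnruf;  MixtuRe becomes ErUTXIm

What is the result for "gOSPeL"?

Rule — flip the case of every letter, then reverse the string.
Applying that to "gOSPeL" gives "lEpsoG".
(Check on "MixtuRe": → "mIXTUrE" → "ErUTXIm" ✓)

lEpsoG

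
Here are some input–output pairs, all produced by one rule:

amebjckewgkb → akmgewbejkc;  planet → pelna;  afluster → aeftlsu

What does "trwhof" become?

Looking at the pairs, the operation is to delete the last character, then take characters alternately from the front and the back (1st, last, 2nd, 2nd-last, ...).
Applying both steps to "trwhof": "trwho", then "torhw".
(Check on "amebjckewgkb": → "amebjckewgk" → "akmgewbejkc" ✓)

torhw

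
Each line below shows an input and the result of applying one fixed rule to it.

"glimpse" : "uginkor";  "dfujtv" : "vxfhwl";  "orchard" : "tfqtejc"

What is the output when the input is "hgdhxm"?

Rule — move the last 2 characters to the front (rotate right by 2), then shift every letter 2 places forward in the alphabet (wrapping around).
Working it through for "hgdhxm": intermediate "xmhgdh", final "zojifj".

zojifj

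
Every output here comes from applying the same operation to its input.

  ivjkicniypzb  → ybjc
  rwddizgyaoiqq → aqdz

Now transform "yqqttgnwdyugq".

The pattern: keep one character in every 3, starting at position 3 (positions 3rd, 6th, 9th, ...), then move the last 2 characters to the front (rotate right by 2).
Working it through for "yqqttgnwdyugq": intermediate "qgdg", final "dgqg".

dgqg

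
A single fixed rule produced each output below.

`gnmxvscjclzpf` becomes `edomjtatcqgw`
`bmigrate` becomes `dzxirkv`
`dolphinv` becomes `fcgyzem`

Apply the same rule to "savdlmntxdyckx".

The pattern: delete the first character, then shift every letter 9 places backward in the alphabet (wrapping around).
Working it through for "savdlmntxdyckx": intermediate "avdlmntxdyckx", final "rmucdekouptbo".
(Check on "gnmxvscjclzpf": → "nmxvscjclzpf" → "edomjtatcqgw" ✓)

rmucdekouptbo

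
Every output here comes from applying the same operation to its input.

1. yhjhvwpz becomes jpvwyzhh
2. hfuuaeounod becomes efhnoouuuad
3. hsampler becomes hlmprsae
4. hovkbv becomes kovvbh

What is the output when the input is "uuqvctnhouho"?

Each output is the input with this applied: sort the characters into alphabetical order, then move the first 2 characters to the end (rotate left by 2).
On "uuqvctnhouho": the first step gives "chhnooqtuuuv", and the second then gives "hnooqtuuuvch".

hnooqtuuuvch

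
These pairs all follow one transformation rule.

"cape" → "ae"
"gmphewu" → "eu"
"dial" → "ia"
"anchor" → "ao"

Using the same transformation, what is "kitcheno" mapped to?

ieo

The transformation: keep only the vowels.
Applying that to "kitcheno" gives "ieo".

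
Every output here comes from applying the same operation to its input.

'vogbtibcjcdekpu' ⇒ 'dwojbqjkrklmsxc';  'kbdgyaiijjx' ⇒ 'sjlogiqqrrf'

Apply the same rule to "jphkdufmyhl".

rxpslcnugpt

What's happening: shift every letter 8 places forward in the alphabet (wrapping around).
For "jphkdufmyhl" the result is "rxpslcnugpt".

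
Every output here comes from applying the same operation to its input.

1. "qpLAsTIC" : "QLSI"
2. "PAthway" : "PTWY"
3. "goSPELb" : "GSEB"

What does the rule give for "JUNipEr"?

The rule is to keep every other character starting from the first (positions 1st, 3rd, 5th, ...), then convert every letter to uppercase.
On "JUNipEr" that produces "JNPR".

JNPR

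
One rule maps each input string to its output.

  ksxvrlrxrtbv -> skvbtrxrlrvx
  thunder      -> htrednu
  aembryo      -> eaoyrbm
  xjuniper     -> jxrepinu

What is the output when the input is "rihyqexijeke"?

Looking at the pairs, the operation is to move the first 2 characters to the end (rotate left by 2), then reverse the string.
"rihyqexijeke" → "hyqexijekeri" → "irekejixeqyh".

irekejixeqyh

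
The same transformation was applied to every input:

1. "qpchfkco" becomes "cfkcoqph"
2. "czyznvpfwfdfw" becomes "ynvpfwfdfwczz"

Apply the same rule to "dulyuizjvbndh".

luizjvbndhduy

The transformation: move the first 3 characters to the end (rotate left by 3), then swap the first and last characters.
On "dulyuizjvbndh" that produces "luizjvbndhduy".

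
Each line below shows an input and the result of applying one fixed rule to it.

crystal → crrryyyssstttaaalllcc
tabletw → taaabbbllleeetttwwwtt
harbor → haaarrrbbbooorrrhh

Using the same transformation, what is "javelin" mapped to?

The rule is to repeat every character 3 times, then move the first 2 characters to the end (rotate left by 2).
"javelin" → "jjjaaavvveeellliiinnn" → "jaaavvveeellliiinnnjj".

jaaavvveeellliiinnnjj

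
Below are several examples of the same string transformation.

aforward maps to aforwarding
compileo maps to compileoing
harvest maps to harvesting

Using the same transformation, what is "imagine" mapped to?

imagineing

Looking at the pairs, the operation is to append "ing".
Doing the same to "imagine": "imagineing".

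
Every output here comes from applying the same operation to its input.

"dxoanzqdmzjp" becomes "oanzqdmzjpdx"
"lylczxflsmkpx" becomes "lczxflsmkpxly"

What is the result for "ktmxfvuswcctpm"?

mxfvuswcctpmkt

The rule is to move the first 2 characters to the end (rotate left by 2).
So "ktmxfvuswcctpm" becomes "mxfvuswcctpmkt".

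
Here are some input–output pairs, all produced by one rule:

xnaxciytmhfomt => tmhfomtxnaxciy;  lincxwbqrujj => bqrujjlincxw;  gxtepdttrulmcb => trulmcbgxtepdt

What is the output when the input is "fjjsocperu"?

The rule is to swap the front and back halves of the string.
Applying that to "fjjsocperu" gives "cperufjjso".

cperufjjso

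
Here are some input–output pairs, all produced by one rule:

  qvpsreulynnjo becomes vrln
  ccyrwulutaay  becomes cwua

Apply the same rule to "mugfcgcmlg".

ucm

What's happening: keep one character in every 3, starting at position 2 (positions 2nd, 5th, 8th, ...).
For "mugfcgcmlg" the result is "ucm".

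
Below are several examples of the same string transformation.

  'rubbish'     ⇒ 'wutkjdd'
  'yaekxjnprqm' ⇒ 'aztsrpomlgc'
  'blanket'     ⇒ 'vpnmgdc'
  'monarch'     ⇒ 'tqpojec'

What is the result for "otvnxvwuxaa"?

zzyxxwvqpcc

Looking at the pairs, the operation is to sort the characters into reverse alphabetical order, then shift every letter 2 places forward in the alphabet (wrapping around).
For "otvnxvwuxaa", step one produces "xxwvvutonaa"; step two turns that into "zzyxxwvqpcc".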